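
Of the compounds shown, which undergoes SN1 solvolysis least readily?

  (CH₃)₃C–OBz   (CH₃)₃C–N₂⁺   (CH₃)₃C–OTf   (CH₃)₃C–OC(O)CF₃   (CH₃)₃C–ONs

The skeletons are identical, so relative rate is governed entirely by leaving-group ability.
A good leaving group is a weak base: the lower the pKₐ of its conjugate acid, the more readily it departs.
(CH₃)₃C–N₂⁺ loses N₂: no meaningful conjugate acid; N₂ departs as an exceptionally stable neutral molecule
(CH₃)₃C–OTf loses OTf⁻: pKₐ(CF₃SO₃H (triflic acid)) ≈ -14
(CH₃)₃C–ONs loses ONs⁻: pKₐ(p-O₂NC₆H₄SO₃H) ≈ -3.5
(CH₃)₃C–OC(O)CF₃ loses CF₃COO⁻: pKₐ(CF₃COOH) ≈ 0.2
(CH₃)₃C–OBz loses PhCOO⁻: pKₐ(C₆H₅COOH) ≈ 4.2

(CH₃)₃C–OBz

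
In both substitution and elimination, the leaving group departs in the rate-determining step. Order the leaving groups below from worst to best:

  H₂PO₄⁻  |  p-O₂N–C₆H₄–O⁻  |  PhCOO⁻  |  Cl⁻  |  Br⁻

p-O₂N–C₆H₄–O⁻ < PhCOO⁻ < H₂PO₄⁻ < Cl⁻ < Br⁻

A good leaving group is a weak base: the lower the pKₐ of its conjugate acid, the more readily it departs.
Br⁻: pKₐ(HBr) ≈ -9 — weak base; good leaving group
Cl⁻: pKₐ(HCl) ≈ -7 — moderately weak base
H₂PO₄⁻: pKₐ(H₃PO₄) ≈ 2.1 — moderate base; biological leaving group after further activation
PhCOO⁻: pKₐ(C₆H₅COOH) ≈ 4.2 — aryl carboxylate
p-O₂N–C₆H₄–O⁻: pKₐ(p-nitrophenol) ≈ 7.2 — nitro group delocalises the charge; the classic chromogenic LG
The question asks for worst first, so the sequence is read in increasing leaving-group ability.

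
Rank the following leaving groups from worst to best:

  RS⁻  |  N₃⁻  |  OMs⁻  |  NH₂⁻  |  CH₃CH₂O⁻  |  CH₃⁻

OMs⁻: pKₐ(CH₃SO₃H (MsOH)) ≈ -1.9
N₃⁻: pKₐ(HN₃) ≈ 4.7
RS⁻: pKₐ(RSH (a thiol)) ≈ 10.5
CH₃CH₂O⁻: pKₐ(CH₃CH₂OH) ≈ 16
NH₂⁻: pKₐ(NH₃) ≈ 38
CH₃⁻: pKₐ(CH₄) ≈ 48
Listed from poorest to best leaving group as asked.

CH₃⁻ < NH₂⁻ < CH₃CH₂O⁻ < RS⁻ < N₃⁻ < OMs⁻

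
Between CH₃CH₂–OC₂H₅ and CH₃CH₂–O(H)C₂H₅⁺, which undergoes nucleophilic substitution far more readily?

CH₃CH₂–O(H)C₂H₅⁺

From CH₃CH₂–OC₂H₅ the departing group would be CH₃CH₂O⁻ (pKₐ(CH₃CH₂OH) ≈ 16). Strong base; alkoxides do not leave unassisted.
From CH₃CH₂–O(H)C₂H₅⁺ the leaving group is R'OH (pKₐ(R'OH₂⁺) ≈ -2.4). Neutral; leaves from a protonated ether (an oxonium ion, R–O(H)R'⁺).
(In practice CH₃CH₂–O(H)C₂H₅⁺ is made from CH₃CH₂–OC₂H₅ by protonation with concentrated HBr, allowing neutral ethanol, rather than ethoxide, to depart.)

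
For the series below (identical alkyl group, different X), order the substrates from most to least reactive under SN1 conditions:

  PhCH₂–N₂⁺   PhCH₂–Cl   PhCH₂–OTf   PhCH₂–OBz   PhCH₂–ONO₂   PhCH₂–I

PhCH₂–N₂⁺ > PhCH₂–OTf > PhCH₂–I > PhCH₂–Cl > PhCH₂–ONO₂ > PhCH₂–OBz

With the same alkyl group throughout, only the leaving group differentiates the rates.
Leaving-group ability tracks the stability of the departed species; conjugate-acid pKₐ is the usual yardstick (lower pKₐ → better LG).
PhCH₂–N₂⁺ loses N₂: no meaningful conjugate acid; N₂ departs as an exceptionally stable neutral molecule
PhCH₂–OTf loses OTf⁻: pKₐ(CF₃SO₃H (triflic acid)) ≈ -14
PhCH₂–I loses I⁻: pKₐ(HI) ≈ -10
PhCH₂–Cl loses Cl⁻: pKₐ(HCl) ≈ -7
PhCH₂–ONO₂ loses NO₃⁻: pKₐ(HNO₃) ≈ -1.3
PhCH₂–OBz loses PhCOO⁻: pKₐ(C₆H₅COOH) ≈ 4.2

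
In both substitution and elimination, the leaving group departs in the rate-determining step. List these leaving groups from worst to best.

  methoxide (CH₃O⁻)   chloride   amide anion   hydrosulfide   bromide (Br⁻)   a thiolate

amide anion < methoxide (CH₃O⁻) < a thiolate < hydrosulfide < chloride < bromide (Br⁻)

A good leaving group is a weak base: the lower the pKₐ of its conjugate acid, the more readily it departs.
bromide (Br⁻): pKₐ(HBr) ≈ -9 — weak base; good leaving group
chloride: pKₐ(HCl) ≈ -7 — moderately weak base
hydrosulfide: pKₐ(H₂S) ≈ 7 — larger and more polarisable than the oxygen analogue
a thiolate: pKₐ(RSH (a thiol)) ≈ 10.5
methoxide (CH₃O⁻): pKₐ(CH₃OH) ≈ 15.5 — strong base; alkoxides do not leave unassisted
amide anion: pKₐ(NH₃) ≈ 38
Reversing gives the worst-to-best order requested.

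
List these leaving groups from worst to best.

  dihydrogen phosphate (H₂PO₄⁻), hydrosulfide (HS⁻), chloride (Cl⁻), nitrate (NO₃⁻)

Rank by basicity of the departing species: weakest base leaves most easily.
chloride (Cl⁻): pKₐ(HCl) ≈ -7 — moderately weak base
nitrate (NO₃⁻): pKₐ(HNO₃) ≈ -1.3
dihydrogen phosphate (H₂PO₄⁻): pKₐ(H₃PO₄) ≈ 2.1
hydrosulfide (HS⁻): pKₐ(H₂S) ≈ 7
Listed from poorest to best leaving group as asked.

hydrosulfide (HS⁻) < dihydrogen phosphate (H₂PO₄⁻) < nitrate (NO₃⁻) < chloride (Cl⁻)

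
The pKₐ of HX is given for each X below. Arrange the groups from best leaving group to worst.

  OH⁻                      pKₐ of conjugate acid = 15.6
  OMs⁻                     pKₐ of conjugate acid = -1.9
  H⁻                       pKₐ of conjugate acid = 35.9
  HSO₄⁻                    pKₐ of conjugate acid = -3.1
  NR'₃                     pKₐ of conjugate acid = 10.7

HSO₄⁻ > OMs⁻ > NR'₃ > OH⁻ > H⁻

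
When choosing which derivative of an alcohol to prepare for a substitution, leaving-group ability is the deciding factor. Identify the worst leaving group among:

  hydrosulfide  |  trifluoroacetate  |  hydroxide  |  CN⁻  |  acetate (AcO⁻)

hydroxide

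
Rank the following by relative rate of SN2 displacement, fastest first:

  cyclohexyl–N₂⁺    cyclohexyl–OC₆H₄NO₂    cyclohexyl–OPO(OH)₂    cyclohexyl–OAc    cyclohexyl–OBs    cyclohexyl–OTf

cyclohexyl–N₂⁺ > cyclohexyl–OTf > cyclohexyl–OBs > cyclohexyl–OPO(OH)₂ > cyclohexyl–OAc > cyclohexyl–OC₆H₄NO₂

Identical carbon frameworks mean the comparison reduces to leaving-group quality.
A good leaving group is a weak base: the lower the pKₐ of its conjugate acid, the more readily it departs.
cyclohexyl–N₂⁺ loses N₂: no meaningful conjugate acid; N₂ departs as an exceptionally stable neutral molecule
cyclohexyl–OTf loses OTf⁻: pKₐ(CF₃SO₃H (triflic acid)) ≈ -14
cyclohexyl–OBs loses OBs⁻: pKₐ(p-BrC₆H₄SO₃H) ≈ -2.8
cyclohexyl–OPO(OH)₂ loses H₂PO₄⁻: pKₐ(H₃PO₄) ≈ 2.1
cyclohexyl–OAc loses AcO⁻: pKₐ(CH₃COOH) ≈ 4.8
cyclohexyl–OC₆H₄NO₂ loses p-O₂N–C₆H₄–O⁻: pKₐ(p-nitrophenol) ≈ 7.2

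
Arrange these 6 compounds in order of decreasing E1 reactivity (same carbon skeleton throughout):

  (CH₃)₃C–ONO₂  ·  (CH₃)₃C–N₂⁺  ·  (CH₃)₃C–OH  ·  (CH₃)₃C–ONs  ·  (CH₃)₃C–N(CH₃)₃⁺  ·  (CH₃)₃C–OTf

Identical carbon frameworks mean the comparison reduces to leaving-group quality.
The more stable X⁻ (or X) is on its own — i.e. the weaker a base it is — the better a leaving group it makes.
(CH₃)₃C–N₂⁺ loses N₂: no meaningful conjugate acid; N₂ departs as an exceptionally stable neutral molecule
(CH₃)₃C–OTf loses OTf⁻: pKₐ(CF₃SO₃H (triflic acid)) ≈ -14
(CH₃)₃C–ONs loses ONs⁻: pKₐ(p-O₂NC₆H₄SO₃H) ≈ -3.5
(CH₃)₃C–ONO₂ loses NO₃⁻: pKₐ(HNO₃) ≈ -1.3
(CH₃)₃C–N(CH₃)₃⁺ loses NR'₃: pKₐ(R'₃NH⁺) ≈ 10.7
(CH₃)₃C–OH loses OH⁻: pKₐ(H₂O) ≈ 15.7

(CH₃)₃C–N₂⁺ > (CH₃)₃C–OTf > (CH₃)₃C–ONs > (CH₃)₃C–ONO₂ > (CH₃)₃C–N(CH₃)₃⁺ > (CH₃)₃C–OH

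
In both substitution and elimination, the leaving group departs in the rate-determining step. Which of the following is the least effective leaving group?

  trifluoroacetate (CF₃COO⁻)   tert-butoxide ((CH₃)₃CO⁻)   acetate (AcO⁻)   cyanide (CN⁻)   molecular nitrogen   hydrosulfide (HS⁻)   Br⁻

Rank by basicity of the departing species: weakest base leaves most easily.
molecular nitrogen: no meaningful conjugate acid; N₂ departs as an exceptionally stable neutral molecule
Br⁻: pKₐ(HBr) ≈ -9
trifluoroacetate (CF₃COO⁻): pKₐ(CF₃COOH) ≈ 0.2
acetate (AcO⁻): pKₐ(CH₃COOH) ≈ 4.8
hydrosulfide (HS⁻): pKₐ(H₂S) ≈ 7
cyanide (CN⁻): pKₐ(HCN) ≈ 9.2
tert-butoxide ((CH₃)₃CO⁻): pKₐ(t-BuOH) ≈ 18

tert-butoxide ((CH₃)₃CO⁻)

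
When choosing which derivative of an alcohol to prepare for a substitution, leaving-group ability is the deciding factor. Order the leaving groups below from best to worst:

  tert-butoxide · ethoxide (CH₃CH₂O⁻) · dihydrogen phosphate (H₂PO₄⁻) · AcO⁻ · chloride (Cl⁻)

chloride (Cl⁻) > dihydrogen phosphate (H₂PO₄⁻) > AcO⁻ > ethoxide (CH₃CH₂O⁻) > tert-butoxide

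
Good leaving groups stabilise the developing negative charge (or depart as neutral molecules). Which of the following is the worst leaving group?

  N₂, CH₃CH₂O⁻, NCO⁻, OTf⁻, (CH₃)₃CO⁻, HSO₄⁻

Leaving-group ability tracks the stability of the departed species; conjugate-acid pKₐ is the usual yardstick (lower pKₐ → better LG).
N₂: no meaningful conjugate acid; N₂ departs as an exceptionally stable neutral molecule
OTf⁻: pKₐ(CF₃SO₃H (triflic acid)) ≈ -14
HSO₄⁻: pKₐ(H₂SO₄) ≈ -3
NCO⁻: pKₐ(HOCN) ≈ 3.5
CH₃CH₂O⁻: pKₐ(CH₃CH₂OH) ≈ 16
(CH₃)₃CO⁻: pKₐ(t-BuOH) ≈ 18

(CH₃)₃CO⁻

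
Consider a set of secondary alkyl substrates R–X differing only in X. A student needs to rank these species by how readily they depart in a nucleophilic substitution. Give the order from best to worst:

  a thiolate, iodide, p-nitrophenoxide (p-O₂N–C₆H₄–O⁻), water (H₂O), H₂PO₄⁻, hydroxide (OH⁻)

iodide > water (H₂O) > H₂PO₄⁻ > p-nitrophenoxide (p-O₂N–C₆H₄–O⁻) > a thiolate > hydroxide (OH⁻)

iodide: pKₐ(HI) ≈ -10 — large, highly polarisable; very weak base
water (H₂O): pKₐ(H₃O⁺) ≈ -1.7 — neutral; leaves from a protonated alcohol (R–OH₂⁺)
H₂PO₄⁻: pKₐ(H₃PO₄) ≈ 2.1
p-nitrophenoxide (p-O₂N–C₆H₄–O⁻): pKₐ(p-nitrophenol) ≈ 7.2
a thiolate: pKₐ(RSH (a thiol)) ≈ 10.5
hydroxide (OH⁻): pKₐ(H₂O) ≈ 15.7 — strong base; essentially never leaves without prior activation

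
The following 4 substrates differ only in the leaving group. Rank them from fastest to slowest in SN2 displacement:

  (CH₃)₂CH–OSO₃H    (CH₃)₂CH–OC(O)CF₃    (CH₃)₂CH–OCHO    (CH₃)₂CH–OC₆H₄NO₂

(CH₃)₂CH–OSO₃H > (CH₃)₂CH–OC(O)CF₃ > (CH₃)₂CH–OCHO > (CH₃)₂CH–OC₆H₄NO₂

Identical carbon frameworks mean the comparison reduces to leaving-group quality.
A good leaving group is a weak base: the lower the pKₐ of its conjugate acid, the more readily it departs.
(CH₃)₂CH–OSO₃H loses HSO₄⁻: pKₐ(H₂SO₄) ≈ -3
(CH₃)₂CH–OC(O)CF₃ loses CF₃COO⁻: pKₐ(CF₃COOH) ≈ 0.2
(CH₃)₂CH–OCHO loses HCOO⁻: pKₐ(HCOOH) ≈ 3.8
(CH₃)₂CH–OC₆H₄NO₂ loses p-O₂N–C₆H₄–O⁻: pKₐ(p-nitrophenol) ≈ 7.2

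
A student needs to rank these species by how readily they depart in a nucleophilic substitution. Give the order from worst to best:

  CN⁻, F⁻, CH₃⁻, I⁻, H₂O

CH₃⁻ < CN⁻ < F⁻ < H₂O < I⁻

I⁻: pKₐ(HI) ≈ -10 — large, highly polarisable; very weak base
H₂O: pKₐ(H₃O⁺) ≈ -1.7
F⁻: pKₐ(HF) ≈ 3.2 — small and strongly basic; the poor halide leaving group
CN⁻: pKₐ(HCN) ≈ 9.2
CH₃⁻: pKₐ(CH₄) ≈ 48 — unstabilised carbanion; the worst conceivable leaving group
Listed from poorest to best leaving group as asked.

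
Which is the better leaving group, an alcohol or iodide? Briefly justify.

iodide

iodide is the better leaving group.
pKₐ(HI) ≈ -10 versus pKₐ(R'OH₂⁺) ≈ -2.4: iodide is the much weaker base.
Large, highly polarisable; very weak base.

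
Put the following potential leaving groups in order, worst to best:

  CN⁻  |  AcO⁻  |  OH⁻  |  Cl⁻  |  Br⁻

OH⁻ < CN⁻ < AcO⁻ < Cl⁻ < Br⁻

A good leaving group is a weak base: the lower the pKₐ of its conjugate acid, the more readily it departs.
Br⁻: pKₐ(HBr) ≈ -9 — weak base; good leaving group
Cl⁻: pKₐ(HCl) ≈ -7
AcO⁻: pKₐ(CH₃COOH) ≈ 4.8 — resonance-stabilised but still a weak base
CN⁻: pKₐ(HCN) ≈ 9.2 — sp carbon stabilises the charge somewhat, but still a poor LG
OH⁻: pKₐ(H₂O) ≈ 15.7 — strong base; essentially never leaves without prior activation
The question asks for worst first, so the sequence is read in increasing leaving-group ability.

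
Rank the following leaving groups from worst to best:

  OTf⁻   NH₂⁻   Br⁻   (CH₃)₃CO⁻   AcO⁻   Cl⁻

NH₂⁻ < (CH₃)₃CO⁻ < AcO⁻ < Cl⁻ < Br⁻ < OTf⁻

Leaving-group ability tracks the stability of the departed species; conjugate-acid pKₐ is the usual yardstick (lower pKₐ → better LG).
OTf⁻: pKₐ(CF₃SO₃H (triflic acid)) ≈ -14
Br⁻: pKₐ(HBr) ≈ -9
Cl⁻: pKₐ(HCl) ≈ -7
AcO⁻: pKₐ(CH₃COOH) ≈ 4.8
(CH₃)₃CO⁻: pKₐ(t-BuOH) ≈ 18
NH₂⁻: pKₐ(NH₃) ≈ 38
Reversing gives the worst-to-best order requested.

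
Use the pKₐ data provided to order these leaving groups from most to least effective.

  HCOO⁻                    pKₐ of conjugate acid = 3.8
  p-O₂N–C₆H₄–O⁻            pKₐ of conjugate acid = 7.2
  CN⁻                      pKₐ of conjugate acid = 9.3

HCOO⁻ > p-O₂N–C₆H₄–O⁻ > CN⁻

Lower conjugate-acid pKₐ ⇒ weaker base ⇒ better leaving group.
Sorting by the given values: HCOO⁻ (3.8), p-O₂N–C₆H₄–O⁻ (7.2), CN⁻ (9.3).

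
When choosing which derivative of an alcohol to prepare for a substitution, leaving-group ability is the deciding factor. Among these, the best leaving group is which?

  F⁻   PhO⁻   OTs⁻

A good leaving group is a weak base: the lower the pKₐ of its conjugate acid, the more readily it departs.
OTs⁻: pKₐ(p-CH₃C₆H₄SO₃H (TsOH)) ≈ -2.8
F⁻: pKₐ(HF) ≈ 3.2
PhO⁻: pKₐ(C₆H₅OH (phenol)) ≈ 10

OTs⁻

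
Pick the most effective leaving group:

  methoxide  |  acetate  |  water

water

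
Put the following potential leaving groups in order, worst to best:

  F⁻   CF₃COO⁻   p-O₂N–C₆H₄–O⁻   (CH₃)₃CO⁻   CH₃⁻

CH₃⁻ < (CH₃)₃CO⁻ < p-O₂N–C₆H₄–O⁻ < F⁻ < CF₃COO⁻

The more stable X⁻ (or X) is on its own — i.e. the weaker a base it is — the better a leaving group it makes.
CF₃COO⁻: pKₐ(CF₃COOH) ≈ 0.2
F⁻: pKₐ(HF) ≈ 3.2
p-O₂N–C₆H₄–O⁻: pKₐ(p-nitrophenol) ≈ 7.2
(CH₃)₃CO⁻: pKₐ(t-BuOH) ≈ 18
CH₃⁻: pKₐ(CH₄) ≈ 48
Listed from poorest to best leaving group as asked.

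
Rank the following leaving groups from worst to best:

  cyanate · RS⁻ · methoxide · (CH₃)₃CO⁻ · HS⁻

The more stable X⁻ (or X) is on its own — i.e. the weaker a base it is — the better a leaving group it makes.
cyanate: pKₐ(HOCN) ≈ 3.5
HS⁻: pKₐ(H₂S) ≈ 7
RS⁻: pKₐ(RSH (a thiol)) ≈ 10.5 — moderately basic; rarely leaves without activation
methoxide: pKₐ(CH₃OH) ≈ 15.5
(CH₃)₃CO⁻: pKₐ(t-BuOH) ≈ 18 — bulky, strongly basic alkoxide
Listed from poorest to best leaving group as asked.

(CH₃)₃CO⁻ < methoxide < RS⁻ < HS⁻ < cyanate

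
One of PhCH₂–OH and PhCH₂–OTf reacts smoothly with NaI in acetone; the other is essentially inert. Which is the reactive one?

PhCH₂–OTf

From PhCH₂–OH the departing group would be OH⁻ (pKₐ(H₂O) ≈ 15.7). Strong base; essentially never leaves without prior activation.
From PhCH₂–OTf the leaving group is OTf⁻ (pKₐ(CF₃SO₃H (triflic acid)) ≈ -14). Charge spread over three oxygens and a CF₃ group; the premier leaving group in synthesis.
(In practice PhCH₂–OTf is made from PhCH₂–OH by treatment with Tf₂O / 2,6-lutidine, converting the hydroxyl into a triflate.)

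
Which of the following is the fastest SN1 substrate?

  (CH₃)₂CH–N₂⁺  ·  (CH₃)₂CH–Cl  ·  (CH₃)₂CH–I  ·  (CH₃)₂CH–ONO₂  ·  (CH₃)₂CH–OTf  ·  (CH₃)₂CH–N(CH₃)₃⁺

With the same alkyl group throughout, only the leaving group differentiates the rates.
The more stable X⁻ (or X) is on its own — i.e. the weaker a base it is — the better a leaving group it makes.
(CH₃)₂CH–N₂⁺ loses N₂: no meaningful conjugate acid; N₂ departs as an exceptionally stable neutral molecule
(CH₃)₂CH–OTf loses OTf⁻: pKₐ(CF₃SO₃H (triflic acid)) ≈ -14
(CH₃)₂CH–I loses I⁻: pKₐ(HI) ≈ -10
(CH₃)₂CH–Cl loses Cl⁻: pKₐ(HCl) ≈ -7
(CH₃)₂CH–ONO₂ loses NO₃⁻: pKₐ(HNO₃) ≈ -1.3
(CH₃)₂CH–N(CH₃)₃⁺ loses NR'₃: pKₐ(R'₃NH⁺) ≈ 10.7

(CH₃)₂CH–N₂⁺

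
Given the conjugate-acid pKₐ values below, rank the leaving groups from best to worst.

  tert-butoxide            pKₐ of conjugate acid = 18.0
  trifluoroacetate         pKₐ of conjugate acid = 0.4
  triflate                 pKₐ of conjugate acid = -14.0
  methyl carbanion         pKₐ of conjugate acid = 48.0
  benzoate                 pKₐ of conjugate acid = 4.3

triflate > trifluoroacetate > benzoate > tert-butoxide > methyl carbanion

Lower conjugate-acid pKₐ ⇒ weaker base ⇒ better leaving group.
Sorting by the given values: triflate (-14.0), trifluoroacetate (0.4), benzoate (4.3), tert-butoxide (18.0), methyl carbanion (48.0).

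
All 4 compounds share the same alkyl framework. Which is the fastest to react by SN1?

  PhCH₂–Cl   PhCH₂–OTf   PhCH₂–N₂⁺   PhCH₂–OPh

PhCH₂–N₂⁺

The skeletons are identical, so relative rate is governed entirely by leaving-group ability.
The more stable X⁻ (or X) is on its own — i.e. the weaker a base it is — the better a leaving group it makes.
PhCH₂–N₂⁺ loses N₂: no meaningful conjugate acid; N₂ departs as an exceptionally stable neutral molecule
PhCH₂–OTf loses OTf⁻: pKₐ(CF₃SO₃H (triflic acid)) ≈ -14
PhCH₂–Cl loses Cl⁻: pKₐ(HCl) ≈ -7
PhCH₂–OPh loses PhO⁻: pKₐ(C₆H₅OH (phenol)) ≈ 10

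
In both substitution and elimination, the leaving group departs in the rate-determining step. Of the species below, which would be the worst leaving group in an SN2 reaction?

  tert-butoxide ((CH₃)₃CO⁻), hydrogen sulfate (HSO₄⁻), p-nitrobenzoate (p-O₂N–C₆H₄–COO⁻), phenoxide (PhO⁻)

tert-butoxide ((CH₃)₃CO⁻)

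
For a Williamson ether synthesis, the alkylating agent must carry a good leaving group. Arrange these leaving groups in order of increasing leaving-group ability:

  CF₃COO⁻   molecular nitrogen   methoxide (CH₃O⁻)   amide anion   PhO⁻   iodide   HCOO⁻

amide anion < methoxide (CH₃O⁻) < PhO⁻ < HCOO⁻ < CF₃COO⁻ < iodide < molecular nitrogen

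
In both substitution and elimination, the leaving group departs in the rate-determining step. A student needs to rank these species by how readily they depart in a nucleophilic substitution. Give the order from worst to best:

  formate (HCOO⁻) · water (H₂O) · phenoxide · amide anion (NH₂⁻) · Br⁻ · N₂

amide anion (NH₂⁻) < phenoxide < formate (HCOO⁻) < water (H₂O) < Br⁻ < N₂

A good leaving group is a weak base: the lower the pKₐ of its conjugate acid, the more readily it departs.
N₂: no meaningful conjugate acid; N₂ departs as an exceptionally stable neutral molecule
Br⁻: pKₐ(HBr) ≈ -9 — weak base; good leaving group
water (H₂O): pKₐ(H₃O⁺) ≈ -1.7 — neutral; leaves from a protonated alcohol (R–OH₂⁺)
formate (HCOO⁻): pKₐ(HCOOH) ≈ 3.8 — resonance-stabilised carboxylate
phenoxide: pKₐ(C₆H₅OH (phenol)) ≈ 10
amide anion (NH₂⁻): pKₐ(NH₃) ≈ 38 — extremely strong base; never a leaving group
Listed from poorest to best leaving group as asked.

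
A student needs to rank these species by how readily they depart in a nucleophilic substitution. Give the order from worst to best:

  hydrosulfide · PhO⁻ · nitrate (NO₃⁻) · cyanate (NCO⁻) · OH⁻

OH⁻ < PhO⁻ < hydrosulfide < cyanate (NCO⁻) < nitrate (NO₃⁻)

The more stable X⁻ (or X) is on its own — i.e. the weaker a base it is — the better a leaving group it makes.
nitrate (NO₃⁻): pKₐ(HNO₃) ≈ -1.3 — resonance-delocalised over three oxygens
cyanate (NCO⁻): pKₐ(HOCN) ≈ 3.5 — resonance between N and O
hydrosulfide: pKₐ(H₂S) ≈ 7
PhO⁻: pKₐ(C₆H₅OH (phenol)) ≈ 10 — resonance into the ring helps, but still a poor LG
OH⁻: pKₐ(H₂O) ≈ 15.7 — strong base; essentially never leaves without prior activation
Listed from poorest to best leaving group as asked.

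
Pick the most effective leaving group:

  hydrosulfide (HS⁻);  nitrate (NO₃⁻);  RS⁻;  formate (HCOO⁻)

nitrate (NO₃⁻)

Rank by basicity of the departing species: weakest base leaves most easily.
nitrate (NO₃⁻): pKₐ(HNO₃) ≈ -1.3
formate (HCOO⁻): pKₐ(HCOOH) ≈ 3.8
hydrosulfide (HS⁻): pKₐ(H₂S) ≈ 7
RS⁻: pKₐ(RSH (a thiol)) ≈ 10.5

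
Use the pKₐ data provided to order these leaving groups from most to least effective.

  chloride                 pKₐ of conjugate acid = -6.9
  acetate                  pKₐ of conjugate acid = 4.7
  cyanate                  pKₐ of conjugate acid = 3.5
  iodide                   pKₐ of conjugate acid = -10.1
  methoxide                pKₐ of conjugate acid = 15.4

Lower conjugate-acid pKₐ ⇒ weaker base ⇒ better leaving group.
Sorting by the given values: iodide (-10.1), chloride (-6.9), cyanate (3.5), acetate (4.7), methoxide (15.4).

iodide > chloride > cyanate > acetate > methoxide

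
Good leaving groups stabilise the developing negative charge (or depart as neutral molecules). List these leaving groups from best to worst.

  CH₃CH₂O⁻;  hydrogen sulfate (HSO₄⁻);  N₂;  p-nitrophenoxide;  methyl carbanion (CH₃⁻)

Rank by basicity of the departing species: weakest base leaves most easily.
N₂: no meaningful conjugate acid; N₂ departs as an exceptionally stable neutral molecule
hydrogen sulfate (HSO₄⁻): pKₐ(H₂SO₄) ≈ -3
p-nitrophenoxide: pKₐ(p-nitrophenol) ≈ 7.2
CH₃CH₂O⁻: pKₐ(CH₃CH₂OH) ≈ 16
methyl carbanion (CH₃⁻): pKₐ(CH₄) ≈ 48

N₂ > hydrogen sulfate (HSO₄⁻) > p-nitrophenoxide > CH₃CH₂O⁻ > methyl carbanion (CH₃⁻)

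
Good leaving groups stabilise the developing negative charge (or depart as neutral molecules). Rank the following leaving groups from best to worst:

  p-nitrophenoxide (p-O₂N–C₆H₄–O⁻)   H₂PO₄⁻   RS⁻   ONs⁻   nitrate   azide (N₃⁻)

The more stable X⁻ (or X) is on its own — i.e. the weaker a base it is — the better a leaving group it makes.
ONs⁻: pKₐ(p-O₂NC₆H₄SO₃H) ≈ -3.5
nitrate: pKₐ(HNO₃) ≈ -1.3
H₂PO₄⁻: pKₐ(H₃PO₄) ≈ 2.1
azide (N₃⁻): pKₐ(HN₃) ≈ 4.7
p-nitrophenoxide (p-O₂N–C₆H₄–O⁻): pKₐ(p-nitrophenol) ≈ 7.2
RS⁻: pKₐ(RSH (a thiol)) ≈ 10.5

ONs⁻ > nitrate > H₂PO₄⁻ > azide (N₃⁻) > p-nitrophenoxide (p-O₂N–C₆H₄–O⁻) > RS⁻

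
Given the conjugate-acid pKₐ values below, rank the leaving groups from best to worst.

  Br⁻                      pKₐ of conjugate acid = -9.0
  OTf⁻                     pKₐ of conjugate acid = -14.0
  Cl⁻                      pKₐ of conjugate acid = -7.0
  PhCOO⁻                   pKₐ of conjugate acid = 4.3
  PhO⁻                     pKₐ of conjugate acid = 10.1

OTf⁻ > Br⁻ > Cl⁻ > PhCOO⁻ > PhO⁻

Lower conjugate-acid pKₐ ⇒ weaker base ⇒ better leaving group.
Sorting by the given values: OTf⁻ (-14.0), Br⁻ (-9.0), Cl⁻ (-7.0), PhCOO⁻ (4.3), PhO⁻ (10.1).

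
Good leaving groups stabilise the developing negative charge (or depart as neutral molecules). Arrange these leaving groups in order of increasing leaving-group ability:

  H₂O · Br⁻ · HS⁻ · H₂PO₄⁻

HS⁻ < H₂PO₄⁻ < H₂O < Br⁻

The more stable X⁻ (or X) is on its own — i.e. the weaker a base it is — the better a leaving group it makes.
Br⁻: pKₐ(HBr) ≈ -9 — weak base; good leaving group
H₂O: pKₐ(H₃O⁺) ≈ -1.7
H₂PO₄⁻: pKₐ(H₃PO₄) ≈ 2.1 — moderate base; biological leaving group after further activation
HS⁻: pKₐ(H₂S) ≈ 7
Reversing gives the worst-to-best order requested.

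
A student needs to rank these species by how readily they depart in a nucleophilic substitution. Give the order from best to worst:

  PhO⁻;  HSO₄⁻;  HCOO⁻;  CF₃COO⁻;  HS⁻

HSO₄⁻ > CF₃COO⁻ > HCOO⁻ > HS⁻ > PhO⁻

Leaving-group ability tracks the stability of the departed species; conjugate-acid pKₐ is the usual yardstick (lower pKₐ → better LG).
HSO₄⁻: pKₐ(H₂SO₄) ≈ -3 — conjugate base of a strong mineral acid
CF₃COO⁻: pKₐ(CF₃COOH) ≈ 0.2
HCOO⁻: pKₐ(HCOOH) ≈ 3.8 — resonance-stabilised carboxylate
HS⁻: pKₐ(H₂S) ≈ 7 — larger and more polarisable than the oxygen analogue
PhO⁻: pKₐ(C₆H₅OH (phenol)) ≈ 10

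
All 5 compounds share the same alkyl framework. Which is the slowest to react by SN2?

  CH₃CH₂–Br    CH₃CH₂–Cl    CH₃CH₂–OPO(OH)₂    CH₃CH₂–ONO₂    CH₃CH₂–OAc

The skeletons are identical, so relative rate is governed entirely by leaving-group ability.
Rank by basicity of the departing species: weakest base leaves most easily.
CH₃CH₂–Br loses Br⁻: pKₐ(HBr) ≈ -9
CH₃CH₂–Cl loses Cl⁻: pKₐ(HCl) ≈ -7
CH₃CH₂–ONO₂ loses NO₃⁻: pKₐ(HNO₃) ≈ -1.3
CH₃CH₂–OPO(OH)₂ loses H₂PO₄⁻: pKₐ(H₃PO₄) ≈ 2.1
CH₃CH₂–OAc loses AcO⁻: pKₐ(CH₃COOH) ≈ 4.8

CH₃CH₂–OAc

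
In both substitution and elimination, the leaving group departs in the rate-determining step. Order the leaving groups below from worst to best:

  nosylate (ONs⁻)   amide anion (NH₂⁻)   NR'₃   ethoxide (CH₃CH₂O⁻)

The more stable X⁻ (or X) is on its own — i.e. the weaker a base it is — the better a leaving group it makes.
nosylate (ONs⁻): pKₐ(p-O₂NC₆H₄SO₃H) ≈ -3.5
NR'₃: pKₐ(R'₃NH⁺) ≈ 10.7
ethoxide (CH₃CH₂O⁻): pKₐ(CH₃CH₂OH) ≈ 16
amide anion (NH₂⁻): pKₐ(NH₃) ≈ 38
The question asks for worst first, so the sequence is read in increasing leaving-group ability.

amide anion (NH₂⁻) < ethoxide (CH₃CH₂O⁻) < NR'₃ < nosylate (ONs⁻)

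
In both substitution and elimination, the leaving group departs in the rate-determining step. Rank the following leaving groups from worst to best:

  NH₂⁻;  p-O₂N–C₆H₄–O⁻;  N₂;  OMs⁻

NH₂⁻ < p-O₂N–C₆H₄–O⁻ < OMs⁻ < N₂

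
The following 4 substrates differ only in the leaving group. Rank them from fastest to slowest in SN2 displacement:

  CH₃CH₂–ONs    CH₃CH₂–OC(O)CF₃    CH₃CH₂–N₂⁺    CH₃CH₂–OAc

CH₃CH₂–N₂⁺ > CH₃CH₂–ONs > CH₃CH₂–OC(O)CF₃ > CH₃CH₂–OAc

Identical carbon frameworks mean the comparison reduces to leaving-group quality.
The more stable X⁻ (or X) is on its own — i.e. the weaker a base it is — the better a leaving group it makes.
CH₃CH₂–N₂⁺ loses N₂: no meaningful conjugate acid; N₂ departs as an exceptionally stable neutral molecule
CH₃CH₂–ONs loses ONs⁻: pKₐ(p-O₂NC₆H₄SO₃H) ≈ -3.5
CH₃CH₂–OC(O)CF₃ loses CF₃COO⁻: pKₐ(CF₃COOH) ≈ 0.2
CH₃CH₂–OAc loses AcO⁻: pKₐ(CH₃COOH) ≈ 4.8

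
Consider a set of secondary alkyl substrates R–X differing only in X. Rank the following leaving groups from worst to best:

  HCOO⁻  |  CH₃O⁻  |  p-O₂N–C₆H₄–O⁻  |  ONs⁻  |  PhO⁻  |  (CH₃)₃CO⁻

A good leaving group is a weak base: the lower the pKₐ of its conjugate acid, the more readily it departs.
ONs⁻: pKₐ(p-O₂NC₆H₄SO₃H) ≈ -3.5
HCOO⁻: pKₐ(HCOOH) ≈ 3.8
p-O₂N–C₆H₄–O⁻: pKₐ(p-nitrophenol) ≈ 7.2
PhO⁻: pKₐ(C₆H₅OH (phenol)) ≈ 10
CH₃O⁻: pKₐ(CH₃OH) ≈ 15.5
(CH₃)₃CO⁻: pKₐ(t-BuOH) ≈ 18
Reversing gives the worst-to-best order requested.

(CH₃)₃CO⁻ < CH₃O⁻ < PhO⁻ < p-O₂N–C₆H₄–O⁻ < HCOO⁻ < ONs⁻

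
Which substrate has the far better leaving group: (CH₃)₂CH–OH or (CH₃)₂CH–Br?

(CH₃)₂CH–Br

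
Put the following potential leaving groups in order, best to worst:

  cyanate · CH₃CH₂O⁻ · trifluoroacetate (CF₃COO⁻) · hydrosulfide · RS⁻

trifluoroacetate (CF₃COO⁻) > cyanate > hydrosulfide > RS⁻ > CH₃CH₂O⁻

trifluoroacetate (CF₃COO⁻): pKₐ(CF₃COOH) ≈ 0.2
cyanate: pKₐ(HOCN) ≈ 3.5
hydrosulfide: pKₐ(H₂S) ≈ 7
RS⁻: pKₐ(RSH (a thiol)) ≈ 10.5
CH₃CH₂O⁻: pKₐ(CH₃CH₂OH) ≈ 16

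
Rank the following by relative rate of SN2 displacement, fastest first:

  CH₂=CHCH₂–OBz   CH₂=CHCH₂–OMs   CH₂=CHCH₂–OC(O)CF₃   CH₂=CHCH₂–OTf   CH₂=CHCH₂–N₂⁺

CH₂=CHCH₂–N₂⁺ > CH₂=CHCH₂–OTf > CH₂=CHCH₂–OMs > CH₂=CHCH₂–OC(O)CF₃ > CH₂=CHCH₂–OBz

Identical carbon frameworks mean the comparison reduces to leaving-group quality.
The more stable X⁻ (or X) is on its own — i.e. the weaker a base it is — the better a leaving group it makes.
CH₂=CHCH₂–N₂⁺ loses N₂: no meaningful conjugate acid; N₂ departs as an exceptionally stable neutral molecule
CH₂=CHCH₂–OTf loses OTf⁻: pKₐ(CF₃SO₃H (triflic acid)) ≈ -14
CH₂=CHCH₂–OMs loses OMs⁻: pKₐ(CH₃SO₃H (MsOH)) ≈ -1.9
CH₂=CHCH₂–OC(O)CF₃ loses CF₃COO⁻: pKₐ(CF₃COOH) ≈ 0.2
CH₂=CHCH₂–OBz loses PhCOO⁻: pKₐ(C₆H₅COOH) ≈ 4.2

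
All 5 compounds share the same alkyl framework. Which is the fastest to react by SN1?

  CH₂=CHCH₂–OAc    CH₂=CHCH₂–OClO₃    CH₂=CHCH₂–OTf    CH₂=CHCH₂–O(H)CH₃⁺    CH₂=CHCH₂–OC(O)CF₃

The skeletons are identical, so relative rate is governed entirely by leaving-group ability.
Rank by basicity of the departing species: weakest base leaves most easily.
CH₂=CHCH₂–OTf loses OTf⁻: pKₐ(CF₃SO₃H (triflic acid)) ≈ -14
CH₂=CHCH₂–OClO₃ loses ClO₄⁻: pKₐ(HClO₄) ≈ -10
CH₂=CHCH₂–O(H)CH₃⁺ loses R'OH: pKₐ(R'OH₂⁺) ≈ -2.4
CH₂=CHCH₂–OC(O)CF₃ loses CF₃COO⁻: pKₐ(CF₃COOH) ≈ 0.2
CH₂=CHCH₂–OAc loses AcO⁻: pKₐ(CH₃COOH) ≈ 4.8

CH₂=CHCH₂–OTf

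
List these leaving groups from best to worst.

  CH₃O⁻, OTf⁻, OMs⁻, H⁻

OTf⁻ > OMs⁻ > CH₃O⁻ > H⁻

Rank by basicity of the departing species: weakest base leaves most easily.
OTf⁻: pKₐ(CF₃SO₃H (triflic acid)) ≈ -14
OMs⁻: pKₐ(CH₃SO₃H (MsOH)) ≈ -1.9 — resonance-delocalised alkanesulfonate
CH₃O⁻: pKₐ(CH₃OH) ≈ 15.5 — strong base; alkoxides do not leave unassisted
H⁻: pKₐ(H₂) ≈ 36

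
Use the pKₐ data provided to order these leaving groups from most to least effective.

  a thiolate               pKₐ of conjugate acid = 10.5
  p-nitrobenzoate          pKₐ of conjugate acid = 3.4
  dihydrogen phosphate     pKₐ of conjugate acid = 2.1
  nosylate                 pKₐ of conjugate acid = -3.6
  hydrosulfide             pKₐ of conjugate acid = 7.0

nosylate > dihydrogen phosphate > p-nitrobenzoate > hydrosulfide > a thiolate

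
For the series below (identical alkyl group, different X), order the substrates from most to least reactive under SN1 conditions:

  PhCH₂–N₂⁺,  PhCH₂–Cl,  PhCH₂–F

With the same alkyl group throughout, only the leaving group differentiates the rates.
The more stable X⁻ (or X) is on its own — i.e. the weaker a base it is — the better a leaving group it makes.
PhCH₂–N₂⁺ loses N₂: no meaningful conjugate acid; N₂ departs as an exceptionally stable neutral molecule
PhCH₂–Cl loses Cl⁻: pKₐ(HCl) ≈ -7
PhCH₂–F loses F⁻: pKₐ(HF) ≈ 3.2

PhCH₂–N₂⁺ > PhCH₂–Cl > PhCH₂–F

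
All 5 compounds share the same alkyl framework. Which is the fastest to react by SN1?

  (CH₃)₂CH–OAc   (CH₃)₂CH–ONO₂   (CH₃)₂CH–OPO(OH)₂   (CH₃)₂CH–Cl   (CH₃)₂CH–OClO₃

Same R in every case — rank the leaving groups.
Leaving-group ability tracks the stability of the departed species; conjugate-acid pKₐ is the usual yardstick (lower pKₐ → better LG).
(CH₃)₂CH–OClO₃ loses ClO₄⁻: pKₐ(HClO₄) ≈ -10
(CH₃)₂CH–Cl loses Cl⁻: pKₐ(HCl) ≈ -7
(CH₃)₂CH–ONO₂ loses NO₃⁻: pKₐ(HNO₃) ≈ -1.3
(CH₃)₂CH–OPO(OH)₂ loses H₂PO₄⁻: pKₐ(H₃PO₄) ≈ 2.1
(CH₃)₂CH–OAc loses AcO⁻: pKₐ(CH₃COOH) ≈ 4.8

(CH₃)₂CH–OClO₃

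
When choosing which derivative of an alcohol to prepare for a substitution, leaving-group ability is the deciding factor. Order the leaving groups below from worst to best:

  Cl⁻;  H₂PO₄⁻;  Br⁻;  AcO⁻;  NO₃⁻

AcO⁻ < H₂PO₄⁻ < NO₃⁻ < Cl⁻ < Br⁻

The more stable X⁻ (or X) is on its own — i.e. the weaker a base it is — the better a leaving group it makes.
Br⁻: pKₐ(HBr) ≈ -9
Cl⁻: pKₐ(HCl) ≈ -7
NO₃⁻: pKₐ(HNO₃) ≈ -1.3
H₂PO₄⁻: pKₐ(H₃PO₄) ≈ 2.1
AcO⁻: pKₐ(CH₃COOH) ≈ 4.8
Reversing gives the worst-to-best order requested.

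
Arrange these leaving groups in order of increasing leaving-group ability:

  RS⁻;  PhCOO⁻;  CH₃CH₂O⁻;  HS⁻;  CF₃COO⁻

Leaving-group ability tracks the stability of the departed species; conjugate-acid pKₐ is the usual yardstick (lower pKₐ → better LG).
CF₃COO⁻: pKₐ(CF₃COOH) ≈ 0.2 — strongly electron-withdrawing CF₃ stabilises the carboxylate
PhCOO⁻: pKₐ(C₆H₅COOH) ≈ 4.2 — aryl carboxylate
HS⁻: pKₐ(H₂S) ≈ 7
RS⁻: pKₐ(RSH (a thiol)) ≈ 10.5
CH₃CH₂O⁻: pKₐ(CH₃CH₂OH) ≈ 16 — strong base; alkoxides do not leave unassisted
Listed from poorest to best leaving group as asked.

CH₃CH₂O⁻ < RS⁻ < HS⁻ < PhCOO⁻ < CF₃COO⁻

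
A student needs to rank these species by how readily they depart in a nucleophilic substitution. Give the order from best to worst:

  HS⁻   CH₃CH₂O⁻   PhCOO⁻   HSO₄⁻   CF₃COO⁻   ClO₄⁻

Rank by basicity of the departing species: weakest base leaves most easily.
ClO₄⁻: pKₐ(HClO₄) ≈ -10
HSO₄⁻: pKₐ(H₂SO₄) ≈ -3
CF₃COO⁻: pKₐ(CF₃COOH) ≈ 0.2
PhCOO⁻: pKₐ(C₆H₅COOH) ≈ 4.2
HS⁻: pKₐ(H₂S) ≈ 7
CH₃CH₂O⁻: pKₐ(CH₃CH₂OH) ≈ 16

ClO₄⁻ > HSO₄⁻ > CF₃COO⁻ > PhCOO⁻ > HS⁻ > CH₃CH₂O⁻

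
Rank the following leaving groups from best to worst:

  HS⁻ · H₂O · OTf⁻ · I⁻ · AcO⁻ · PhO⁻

OTf⁻ > I⁻ > H₂O > AcO⁻ > HS⁻ > PhO⁻

A good leaving group is a weak base: the lower the pKₐ of its conjugate acid, the more readily it departs.
OTf⁻: pKₐ(CF₃SO₃H (triflic acid)) ≈ -14
I⁻: pKₐ(HI) ≈ -10
H₂O: pKₐ(H₃O⁺) ≈ -1.7
AcO⁻: pKₐ(CH₃COOH) ≈ 4.8
HS⁻: pKₐ(H₂S) ≈ 7
PhO⁻: pKₐ(C₆H₅OH (phenol)) ≈ 10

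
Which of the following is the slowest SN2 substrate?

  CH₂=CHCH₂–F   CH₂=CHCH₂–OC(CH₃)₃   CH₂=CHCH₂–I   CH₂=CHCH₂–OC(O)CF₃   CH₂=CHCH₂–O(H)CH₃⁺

CH₂=CHCH₂–OC(CH₃)₃

Same R in every case — rank the leaving groups.
The more stable X⁻ (or X) is on its own — i.e. the weaker a base it is — the better a leaving group it makes.
CH₂=CHCH₂–I loses I⁻: pKₐ(HI) ≈ -10
CH₂=CHCH₂–O(H)CH₃⁺ loses R'OH: pKₐ(R'OH₂⁺) ≈ -2.4
CH₂=CHCH₂–OC(O)CF₃ loses CF₃COO⁻: pKₐ(CF₃COOH) ≈ 0.2
CH₂=CHCH₂–F loses F⁻: pKₐ(HF) ≈ 3.2
CH₂=CHCH₂–OC(CH₃)₃ loses (CH₃)₃CO⁻: pKₐ(t-BuOH) ≈ 18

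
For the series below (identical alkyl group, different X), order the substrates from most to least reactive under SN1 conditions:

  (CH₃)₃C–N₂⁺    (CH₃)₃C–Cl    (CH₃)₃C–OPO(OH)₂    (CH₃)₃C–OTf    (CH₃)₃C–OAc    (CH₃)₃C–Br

(CH₃)₃C–N₂⁺ > (CH₃)₃C–OTf > (CH₃)₃C–Br > (CH₃)₃C–Cl > (CH₃)₃C–OPO(OH)₂ > (CH₃)₃C–OAc

Same R in every case — rank the leaving groups.
The more stable X⁻ (or X) is on its own — i.e. the weaker a base it is — the better a leaving group it makes.
(CH₃)₃C–N₂⁺ loses N₂: no meaningful conjugate acid; N₂ departs as an exceptionally stable neutral molecule
(CH₃)₃C–OTf loses OTf⁻: pKₐ(CF₃SO₃H (triflic acid)) ≈ -14
(CH₃)₃C–Br loses Br⁻: pKₐ(HBr) ≈ -9
(CH₃)₃C–Cl loses Cl⁻: pKₐ(HCl) ≈ -7
(CH₃)₃C–OPO(OH)₂ loses H₂PO₄⁻: pKₐ(H₃PO₄) ≈ 2.1
(CH₃)₃C–OAc loses AcO⁻: pKₐ(CH₃COOH) ≈ 4.8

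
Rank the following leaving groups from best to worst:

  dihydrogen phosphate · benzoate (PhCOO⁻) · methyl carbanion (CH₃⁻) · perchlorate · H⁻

Rank by basicity of the departing species: weakest base leaves most easily.
perchlorate: pKₐ(HClO₄) ≈ -10 — extremely weak base; rarely used for safety reasons
dihydrogen phosphate: pKₐ(H₃PO₄) ≈ 2.1
benzoate (PhCOO⁻): pKₐ(C₆H₅COOH) ≈ 4.2
H⁻: pKₐ(H₂) ≈ 36
methyl carbanion (CH₃⁻): pKₐ(CH₄) ≈ 48 — unstabilised carbanion; the worst conceivable leaving group

perchlorate > dihydrogen phosphate > benzoate (PhCOO⁻) > H⁻ > methyl carbanion (CH₃⁻)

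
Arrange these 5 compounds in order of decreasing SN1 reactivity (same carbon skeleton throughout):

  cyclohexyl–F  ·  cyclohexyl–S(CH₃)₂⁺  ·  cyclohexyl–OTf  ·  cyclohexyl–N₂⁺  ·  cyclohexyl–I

Same R in every case — rank the leaving groups.
Rank by basicity of the departing species: weakest base leaves most easily.
cyclohexyl–N₂⁺ loses N₂: no meaningful conjugate acid; N₂ departs as an exceptionally stable neutral molecule
cyclohexyl–OTf loses OTf⁻: pKₐ(CF₃SO₃H (triflic acid)) ≈ -14
cyclohexyl–I loses I⁻: pKₐ(HI) ≈ -10
cyclohexyl–S(CH₃)₂⁺ loses SR'₂: pKₐ(R'₂SH⁺) ≈ -7
cyclohexyl–F loses F⁻: pKₐ(HF) ≈ 3.2

cyclohexyl–N₂⁺ > cyclohexyl–OTf > cyclohexyl–I > cyclohexyl–S(CH₃)₂⁺ > cyclohexyl–F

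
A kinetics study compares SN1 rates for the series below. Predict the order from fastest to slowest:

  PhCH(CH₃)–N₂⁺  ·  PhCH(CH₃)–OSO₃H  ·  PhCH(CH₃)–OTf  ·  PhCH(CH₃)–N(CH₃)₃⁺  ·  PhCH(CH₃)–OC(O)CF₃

Same R in every case — rank the leaving groups.
Rank by basicity of the departing species: weakest base leaves most easily.
PhCH(CH₃)–N₂⁺ loses N₂: no meaningful conjugate acid; N₂ departs as an exceptionally stable neutral molecule
PhCH(CH₃)–OTf loses OTf⁻: pKₐ(CF₃SO₃H (triflic acid)) ≈ -14
PhCH(CH₃)–OSO₃H loses HSO₄⁻: pKₐ(H₂SO₄) ≈ -3
PhCH(CH₃)–OC(O)CF₃ loses CF₃COO⁻: pKₐ(CF₃COOH) ≈ 0.2
PhCH(CH₃)–N(CH₃)₃⁺ loses NR'₃: pKₐ(R'₃NH⁺) ≈ 10.7

PhCH(CH₃)–N₂⁺ > PhCH(CH₃)–OTf > PhCH(CH₃)–OSO₃H > PhCH(CH₃)–OC(O)CF₃ > PhCH(CH₃)–N(CH₃)₃⁺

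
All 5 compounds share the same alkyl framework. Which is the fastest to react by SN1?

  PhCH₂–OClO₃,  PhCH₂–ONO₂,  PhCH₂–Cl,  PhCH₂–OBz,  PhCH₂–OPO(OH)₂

The skeletons are identical, so relative rate is governed entirely by leaving-group ability.
The more stable X⁻ (or X) is on its own — i.e. the weaker a base it is — the better a leaving group it makes.
PhCH₂–OClO₃ loses ClO₄⁻: pKₐ(HClO₄) ≈ -10
PhCH₂–Cl loses Cl⁻: pKₐ(HCl) ≈ -7
PhCH₂–ONO₂ loses NO₃⁻: pKₐ(HNO₃) ≈ -1.3
PhCH₂–OPO(OH)₂ loses H₂PO₄⁻: pKₐ(H₃PO₄) ≈ 2.1
PhCH₂–OBz loses PhCOO⁻: pKₐ(C₆H₅COOH) ≈ 4.2

PhCH₂–OClO₃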